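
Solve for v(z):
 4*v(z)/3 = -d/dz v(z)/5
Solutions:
 v(z) = C1*exp(-20*z/3)


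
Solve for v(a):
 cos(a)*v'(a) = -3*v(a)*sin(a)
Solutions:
 v(a) = C1*cos(a)^3


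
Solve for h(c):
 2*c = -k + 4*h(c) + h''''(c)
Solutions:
 h(c) = c/2 + k/4 + (C1*sin(c) + C2*cos(c))*exp(-c) + (C3*sin(c) + C4*cos(c))*exp(c)


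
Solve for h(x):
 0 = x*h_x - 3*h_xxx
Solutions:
 h(x) = C1 + Integral(C2*airyai(3^(2/3)*x/3) + C3*airybi(3^(2/3)*x/3), x)


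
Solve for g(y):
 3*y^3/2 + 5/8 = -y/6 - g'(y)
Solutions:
 g(y) = C1 - 3*y^4/8 - y^2/12 - 5*y/8


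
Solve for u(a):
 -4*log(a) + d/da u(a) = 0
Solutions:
 u(a) = C1 + 4*a*log(a) - 4*a


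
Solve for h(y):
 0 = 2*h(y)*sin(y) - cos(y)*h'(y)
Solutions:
 h(y) = C1/cos(y)^2


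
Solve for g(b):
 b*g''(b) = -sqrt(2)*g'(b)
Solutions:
 g(b) = C1 + C2*b^(1 - sqrt(2))


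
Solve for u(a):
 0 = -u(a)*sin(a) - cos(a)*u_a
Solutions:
 u(a) = C1*cos(a)


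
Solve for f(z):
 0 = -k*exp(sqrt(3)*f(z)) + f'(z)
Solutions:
 f(z) = sqrt(3)*(2*log(-1/(C1 + k*z)) - log(3))/6


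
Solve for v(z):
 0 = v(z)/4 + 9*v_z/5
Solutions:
 v(z) = C1*exp(-5*z/36)


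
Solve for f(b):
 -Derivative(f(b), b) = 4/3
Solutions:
 f(b) = C1 - 4*b/3


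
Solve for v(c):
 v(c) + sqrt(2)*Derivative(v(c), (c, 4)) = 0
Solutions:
 v(c) = (C1*sin(2^(3/8)*c/2) + C2*cos(2^(3/8)*c/2))*exp(-2^(3/8)*c/2) + (C3*sin(2^(3/8)*c/2) + C4*cos(2^(3/8)*c/2))*exp(2^(3/8)*c/2)


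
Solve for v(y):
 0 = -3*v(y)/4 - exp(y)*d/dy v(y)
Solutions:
 v(y) = C1*exp(3*exp(-y)/4)


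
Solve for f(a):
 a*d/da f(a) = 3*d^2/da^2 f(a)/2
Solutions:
 f(a) = C1 + C2*erfi(sqrt(3)*a/3)


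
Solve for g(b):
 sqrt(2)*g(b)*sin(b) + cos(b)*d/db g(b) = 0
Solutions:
 g(b) = C1*cos(b)^(sqrt(2))


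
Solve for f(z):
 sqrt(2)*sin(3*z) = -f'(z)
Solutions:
 f(z) = C1 + sqrt(2)*cos(3*z)/3


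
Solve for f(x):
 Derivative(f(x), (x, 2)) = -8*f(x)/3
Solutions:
 f(x) = C1*sin(2*sqrt(6)*x/3) + C2*cos(2*sqrt(6)*x/3)


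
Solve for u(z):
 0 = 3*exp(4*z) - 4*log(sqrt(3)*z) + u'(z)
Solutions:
 u(z) = C1 + 4*z*log(z) + 2*z*(-2 + log(3)) - 3*exp(4*z)/4


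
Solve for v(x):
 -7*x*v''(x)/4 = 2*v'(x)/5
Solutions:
 v(x) = C1 + C2*x^(27/35)


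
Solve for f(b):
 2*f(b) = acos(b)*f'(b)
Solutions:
 f(b) = C1*exp(2*Integral(1/acos(b), b))


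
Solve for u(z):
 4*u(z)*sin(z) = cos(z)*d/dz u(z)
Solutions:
 u(z) = C1/cos(z)^4


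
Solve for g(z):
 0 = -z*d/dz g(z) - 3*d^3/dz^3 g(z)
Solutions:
 g(z) = C1 + Integral(C2*airyai(-3^(2/3)*z/3) + C3*airybi(-3^(2/3)*z/3), z)


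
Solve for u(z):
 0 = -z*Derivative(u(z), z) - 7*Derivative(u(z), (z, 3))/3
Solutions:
 u(z) = C1 + Integral(C2*airyai(-3^(1/3)*7^(2/3)*z/7) + C3*airybi(-3^(1/3)*7^(2/3)*z/7), z)


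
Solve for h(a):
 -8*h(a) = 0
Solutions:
 h(a) = 0


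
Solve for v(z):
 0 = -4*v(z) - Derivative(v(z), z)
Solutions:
 v(z) = C1*exp(-4*z)


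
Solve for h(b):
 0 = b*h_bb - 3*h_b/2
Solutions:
 h(b) = C1 + C2*b^(5/2)


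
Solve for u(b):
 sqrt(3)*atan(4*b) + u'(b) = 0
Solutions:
 u(b) = C1 - sqrt(3)*(b*atan(4*b) - log(16*b^2 + 1)/8)


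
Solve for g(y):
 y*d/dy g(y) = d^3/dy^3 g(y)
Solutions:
 g(y) = C1 + Integral(C2*airyai(y) + C3*airybi(y), y)


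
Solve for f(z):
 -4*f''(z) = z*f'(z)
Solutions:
 f(z) = C1 + C2*erf(sqrt(2)*z/4)


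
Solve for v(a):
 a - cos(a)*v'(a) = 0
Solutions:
 v(a) = C1 + Integral(a/cos(a), a)


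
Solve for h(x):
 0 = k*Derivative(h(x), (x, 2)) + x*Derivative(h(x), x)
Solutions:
 h(x) = C1 + C2*sqrt(k)*erf(sqrt(2)*x*sqrt(1/k)/2)


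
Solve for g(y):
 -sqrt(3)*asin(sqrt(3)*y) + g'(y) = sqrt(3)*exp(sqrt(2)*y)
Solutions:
 g(y) = C1 + sqrt(3)*(y*asin(sqrt(3)*y) + sqrt(3)*sqrt(1 - 3*y^2)/3) + sqrt(6)*exp(sqrt(2)*y)/2


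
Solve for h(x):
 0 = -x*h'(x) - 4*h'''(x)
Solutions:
 h(x) = C1 + Integral(C2*airyai(-2^(1/3)*x/2) + C3*airybi(-2^(1/3)*x/2), x)


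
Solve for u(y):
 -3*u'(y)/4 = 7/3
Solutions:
 u(y) = C1 - 28*y/9


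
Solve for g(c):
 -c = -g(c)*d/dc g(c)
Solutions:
 g(c) = -sqrt(C1 + c^2)
 g(c) = sqrt(C1 + c^2)


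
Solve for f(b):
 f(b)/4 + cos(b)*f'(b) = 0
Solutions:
 f(b) = C1*(sin(b) - 1)^(1/8)/(sin(b) + 1)^(1/8)


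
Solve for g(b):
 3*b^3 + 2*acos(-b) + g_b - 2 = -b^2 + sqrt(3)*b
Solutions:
 g(b) = C1 - 3*b^4/4 - b^3/3 + sqrt(3)*b^2/2 - 2*b*acos(-b) + 2*b - 2*sqrt(1 - b^2)


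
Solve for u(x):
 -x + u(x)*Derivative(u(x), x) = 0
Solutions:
 u(x) = -sqrt(C1 + x^2)
 u(x) = sqrt(C1 + x^2)


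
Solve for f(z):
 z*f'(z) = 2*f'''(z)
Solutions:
 f(z) = C1 + Integral(C2*airyai(2^(2/3)*z/2) + C3*airybi(2^(2/3)*z/2), z)


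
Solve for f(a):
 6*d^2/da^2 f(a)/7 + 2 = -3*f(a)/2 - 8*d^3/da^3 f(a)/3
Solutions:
 f(a) = C1*exp(a*(-6 + 3*3^(1/3)/(14*sqrt(2422) + 689)^(1/3) + 3^(2/3)*(14*sqrt(2422) + 689)^(1/3))/56)*sin(3*3^(1/6)*a*(-(14*sqrt(2422) + 689)^(1/3) + 3^(2/3)/(14*sqrt(2422) + 689)^(1/3))/56) + C2*exp(a*(-6 + 3*3^(1/3)/(14*sqrt(2422) + 689)^(1/3) + 3^(2/3)*(14*sqrt(2422) + 689)^(1/3))/56)*cos(3*3^(1/6)*a*(-(14*sqrt(2422) + 689)^(1/3) + 3^(2/3)/(14*sqrt(2422) + 689)^(1/3))/56) + C3*exp(-a*(3*3^(1/3)/(14*sqrt(2422) + 689)^(1/3) + 3 + 3^(2/3)*(14*sqrt(2422) + 689)^(1/3))/28) - 4/3


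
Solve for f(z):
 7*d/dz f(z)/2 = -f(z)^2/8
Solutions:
 f(z) = 28/(C1 + z)


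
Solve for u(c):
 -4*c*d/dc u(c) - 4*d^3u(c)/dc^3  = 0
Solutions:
 u(c) = C1 + Integral(C2*airyai(-c) + C3*airybi(-c), c)


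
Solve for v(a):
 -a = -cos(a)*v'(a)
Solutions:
 v(a) = C1 + Integral(a/cos(a), a)


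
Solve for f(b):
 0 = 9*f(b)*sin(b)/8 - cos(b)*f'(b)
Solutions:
 f(b) = C1/cos(b)^(9/8)


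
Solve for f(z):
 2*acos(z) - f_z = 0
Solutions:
 f(z) = C1 + 2*z*acos(z) - 2*sqrt(1 - z^2)


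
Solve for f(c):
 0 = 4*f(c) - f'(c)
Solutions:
 f(c) = C1*exp(4*c)


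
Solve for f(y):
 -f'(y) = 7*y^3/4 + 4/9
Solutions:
 f(y) = C1 - 7*y^4/16 - 4*y/9


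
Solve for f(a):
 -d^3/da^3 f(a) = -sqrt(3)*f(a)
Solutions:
 f(a) = C3*exp(3^(1/6)*a) + (C1*sin(3^(2/3)*a/2) + C2*cos(3^(2/3)*a/2))*exp(-3^(1/6)*a/2)


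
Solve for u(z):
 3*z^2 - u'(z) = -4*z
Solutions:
 u(z) = C1 + z^3 + 2*z^2


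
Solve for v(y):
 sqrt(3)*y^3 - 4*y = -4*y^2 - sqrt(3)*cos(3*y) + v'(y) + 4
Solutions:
 v(y) = C1 + sqrt(3)*y^4/4 + 4*y^3/3 - 2*y^2 - 4*y + sqrt(3)*sin(3*y)/3


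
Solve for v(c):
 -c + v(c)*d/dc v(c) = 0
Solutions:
 v(c) = -sqrt(C1 + c^2)
 v(c) = sqrt(C1 + c^2)


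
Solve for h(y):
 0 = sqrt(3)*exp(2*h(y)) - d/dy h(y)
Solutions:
 h(y) = log(-sqrt(-1/(C1 + sqrt(3)*y))) - log(2)/2
 h(y) = log(-1/(C1 + sqrt(3)*y))/2 - log(2)/2


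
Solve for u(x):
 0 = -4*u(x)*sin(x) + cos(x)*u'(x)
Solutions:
 u(x) = C1/cos(x)^4


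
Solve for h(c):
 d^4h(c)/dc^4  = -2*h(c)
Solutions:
 h(c) = (C1*sin(2^(3/4)*c/2) + C2*cos(2^(3/4)*c/2))*exp(-2^(3/4)*c/2) + (C3*sin(2^(3/4)*c/2) + C4*cos(2^(3/4)*c/2))*exp(2^(3/4)*c/2)


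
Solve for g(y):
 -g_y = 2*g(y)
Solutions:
 g(y) = C1*exp(-2*y)


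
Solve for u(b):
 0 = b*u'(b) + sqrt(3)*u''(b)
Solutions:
 u(b) = C1 + C2*erf(sqrt(2)*3^(3/4)*b/6)


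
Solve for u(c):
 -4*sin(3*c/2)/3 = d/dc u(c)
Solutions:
 u(c) = C1 + 8*cos(3*c/2)/9


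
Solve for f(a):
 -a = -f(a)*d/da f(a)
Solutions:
 f(a) = -sqrt(C1 + a^2)
 f(a) = sqrt(C1 + a^2)


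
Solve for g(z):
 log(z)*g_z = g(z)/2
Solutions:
 g(z) = C1*exp(li(z)/2)


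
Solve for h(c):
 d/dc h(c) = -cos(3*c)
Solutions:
 h(c) = C1 - sin(3*c)/3


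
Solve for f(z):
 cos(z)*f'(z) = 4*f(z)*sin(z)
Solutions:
 f(z) = C1/cos(z)^4


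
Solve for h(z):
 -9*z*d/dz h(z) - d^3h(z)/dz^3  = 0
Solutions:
 h(z) = C1 + Integral(C2*airyai(-3^(2/3)*z) + C3*airybi(-3^(2/3)*z), z)


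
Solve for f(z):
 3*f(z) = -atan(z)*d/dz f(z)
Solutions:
 f(z) = C1*exp(-3*Integral(1/atan(z), z))


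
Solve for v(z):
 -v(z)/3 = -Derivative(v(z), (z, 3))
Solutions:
 v(z) = C3*exp(3^(2/3)*z/3) + (C1*sin(3^(1/6)*z/2) + C2*cos(3^(1/6)*z/2))*exp(-3^(2/3)*z/6)


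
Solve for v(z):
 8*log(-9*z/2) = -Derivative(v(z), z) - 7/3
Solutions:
 v(z) = C1 - 8*z*log(-z) + z*(-16*log(3) + 8*log(2) + 17/3)


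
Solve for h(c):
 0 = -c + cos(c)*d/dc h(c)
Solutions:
 h(c) = C1 + Integral(c/cos(c), c)


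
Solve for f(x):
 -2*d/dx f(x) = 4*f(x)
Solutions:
 f(x) = C1*exp(-2*x)


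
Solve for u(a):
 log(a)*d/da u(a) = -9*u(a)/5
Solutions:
 u(a) = C1*exp(-9*li(a)/5)


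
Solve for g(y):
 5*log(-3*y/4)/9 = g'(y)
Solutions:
 g(y) = C1 + 5*y*log(-y)/9 + 5*y*(-2*log(2) - 1 + log(3))/9


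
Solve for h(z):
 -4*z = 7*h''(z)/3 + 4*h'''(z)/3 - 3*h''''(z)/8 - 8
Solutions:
 h(z) = C1 + C2*z + C3*exp(2*z*(8 - sqrt(190))/9) + C4*exp(2*z*(8 + sqrt(190))/9) - 2*z^3/7 + 108*z^2/49


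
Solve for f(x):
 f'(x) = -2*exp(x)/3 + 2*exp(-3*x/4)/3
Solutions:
 f(x) = C1 - 2*exp(x)/3 - 8*exp(-3*x/4)/9


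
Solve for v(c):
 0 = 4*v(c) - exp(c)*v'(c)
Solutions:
 v(c) = C1*exp(-4*exp(-c))


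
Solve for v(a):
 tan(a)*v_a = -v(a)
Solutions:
 v(a) = C1/sin(a)


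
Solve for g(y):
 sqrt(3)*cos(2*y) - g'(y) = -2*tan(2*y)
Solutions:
 g(y) = C1 - log(cos(2*y)) + sqrt(3)*sin(2*y)/2


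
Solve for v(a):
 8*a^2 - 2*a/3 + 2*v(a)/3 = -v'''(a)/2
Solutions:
 v(a) = C3*exp(-6^(2/3)*a/3) - 12*a^2 + a + (C1*sin(2^(2/3)*3^(1/6)*a/2) + C2*cos(2^(2/3)*3^(1/6)*a/2))*exp(6^(2/3)*a/6)


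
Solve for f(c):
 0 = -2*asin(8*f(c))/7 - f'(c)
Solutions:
 Integral(1/asin(8*_y), (_y, f(c))) = C1 - 2*c/7


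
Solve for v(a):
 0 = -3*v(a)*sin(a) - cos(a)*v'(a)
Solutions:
 v(a) = C1*cos(a)^3


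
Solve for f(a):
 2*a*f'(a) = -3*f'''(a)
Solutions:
 f(a) = C1 + Integral(C2*airyai(-2^(1/3)*3^(2/3)*a/3) + C3*airybi(-2^(1/3)*3^(2/3)*a/3), a)


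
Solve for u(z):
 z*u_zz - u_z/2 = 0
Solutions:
 u(z) = C1 + C2*z^(3/2)


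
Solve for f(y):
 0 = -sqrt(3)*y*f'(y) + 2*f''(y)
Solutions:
 f(y) = C1 + C2*erfi(3^(1/4)*y/2)


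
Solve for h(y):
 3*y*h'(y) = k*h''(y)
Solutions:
 h(y) = C1 + C2*erf(sqrt(6)*y*sqrt(-1/k)/2)/sqrt(-1/k)


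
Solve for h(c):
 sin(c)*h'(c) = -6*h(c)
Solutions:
 h(c) = C1*(cos(c)^3 + 3*cos(c)^2 + 3*cos(c) + 1)/(cos(c)^3 - 3*cos(c)^2 + 3*cos(c) - 1)


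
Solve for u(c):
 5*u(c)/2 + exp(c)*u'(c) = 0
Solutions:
 u(c) = C1*exp(5*exp(-c)/2)


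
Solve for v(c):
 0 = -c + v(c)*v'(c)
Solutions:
 v(c) = -sqrt(C1 + c^2)
 v(c) = sqrt(C1 + c^2)


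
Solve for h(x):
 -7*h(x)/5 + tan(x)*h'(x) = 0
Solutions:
 h(x) = C1*sin(x)^(7/5)


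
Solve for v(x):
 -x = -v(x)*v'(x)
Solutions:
 v(x) = -sqrt(C1 + x^2)
 v(x) = sqrt(C1 + x^2)


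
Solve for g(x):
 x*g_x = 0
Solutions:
 g(x) = C1


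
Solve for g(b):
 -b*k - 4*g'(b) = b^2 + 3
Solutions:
 g(b) = C1 - b^3/12 - b^2*k/8 - 3*b/4


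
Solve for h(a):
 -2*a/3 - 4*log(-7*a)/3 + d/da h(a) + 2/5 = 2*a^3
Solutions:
 h(a) = C1 + a^4/2 + a^2/3 + 4*a*log(-a)/3 + 2*a*(-13 + 10*log(7))/15


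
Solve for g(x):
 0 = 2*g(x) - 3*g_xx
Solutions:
 g(x) = C1*exp(-sqrt(6)*x/3) + C2*exp(sqrt(6)*x/3)


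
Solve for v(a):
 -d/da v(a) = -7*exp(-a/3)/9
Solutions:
 v(a) = C1 - 7*exp(-a/3)/3


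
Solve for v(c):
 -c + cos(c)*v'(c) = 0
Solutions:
 v(c) = C1 + Integral(c/cos(c), c)


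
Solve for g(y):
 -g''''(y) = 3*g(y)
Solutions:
 g(y) = (C1*sin(sqrt(2)*3^(1/4)*y/2) + C2*cos(sqrt(2)*3^(1/4)*y/2))*exp(-sqrt(2)*3^(1/4)*y/2) + (C3*sin(sqrt(2)*3^(1/4)*y/2) + C4*cos(sqrt(2)*3^(1/4)*y/2))*exp(sqrt(2)*3^(1/4)*y/2)


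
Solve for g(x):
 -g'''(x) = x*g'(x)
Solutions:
 g(x) = C1 + Integral(C2*airyai(-x) + C3*airybi(-x), x)


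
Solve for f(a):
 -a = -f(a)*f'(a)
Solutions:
 f(a) = -sqrt(C1 + a^2)
 f(a) = sqrt(C1 + a^2)


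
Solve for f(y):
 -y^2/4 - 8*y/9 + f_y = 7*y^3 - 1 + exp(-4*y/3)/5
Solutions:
 f(y) = C1 + 7*y^4/4 + y^3/12 + 4*y^2/9 - y - 3*exp(-4*y/3)/20


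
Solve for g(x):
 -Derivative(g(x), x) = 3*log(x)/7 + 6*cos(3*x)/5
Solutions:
 g(x) = C1 - 3*x*log(x)/7 + 3*x/7 - 2*sin(3*x)/5


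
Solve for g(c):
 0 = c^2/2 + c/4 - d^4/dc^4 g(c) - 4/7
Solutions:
 g(c) = C1 + C2*c + C3*c^2 + C4*c^3 + c^6/720 + c^5/480 - c^4/42


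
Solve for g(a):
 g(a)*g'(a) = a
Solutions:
 g(a) = -sqrt(C1 + a^2)
 g(a) = sqrt(C1 + a^2)


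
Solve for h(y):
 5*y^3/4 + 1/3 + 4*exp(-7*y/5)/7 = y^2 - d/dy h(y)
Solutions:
 h(y) = C1 - 5*y^4/16 + y^3/3 - y/3 + 20*exp(-7*y/5)/49


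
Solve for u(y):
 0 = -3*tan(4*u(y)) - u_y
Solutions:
 u(y) = -asin(C1*exp(-12*y))/4 + pi/4
 u(y) = asin(C1*exp(-12*y))/4


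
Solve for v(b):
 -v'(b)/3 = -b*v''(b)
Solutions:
 v(b) = C1 + C2*b^(4/3)


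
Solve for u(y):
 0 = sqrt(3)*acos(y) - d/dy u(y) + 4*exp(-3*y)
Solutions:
 u(y) = C1 + sqrt(3)*y*acos(y) - sqrt(3)*sqrt(1 - y^2) - 4*exp(-3*y)/3


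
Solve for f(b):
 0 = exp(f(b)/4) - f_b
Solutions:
 f(b) = 4*log(-1/(C1 + b)) + 8*log(2)


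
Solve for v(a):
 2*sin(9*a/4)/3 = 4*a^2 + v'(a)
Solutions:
 v(a) = C1 - 4*a^3/3 - 8*cos(9*a/4)/27


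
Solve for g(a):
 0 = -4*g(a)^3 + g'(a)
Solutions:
 g(a) = -sqrt(2)*sqrt(-1/(C1 + 4*a))/2
 g(a) = sqrt(2)*sqrt(-1/(C1 + 4*a))/2


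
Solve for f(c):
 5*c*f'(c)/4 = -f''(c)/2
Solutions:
 f(c) = C1 + C2*erf(sqrt(5)*c/2)


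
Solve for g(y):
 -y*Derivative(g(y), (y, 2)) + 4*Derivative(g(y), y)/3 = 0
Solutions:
 g(y) = C1 + C2*y^(7/3)


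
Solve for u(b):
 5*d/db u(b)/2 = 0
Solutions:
 u(b) = C1


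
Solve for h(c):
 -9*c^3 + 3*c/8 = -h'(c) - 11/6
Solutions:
 h(c) = C1 + 9*c^4/4 - 3*c^2/16 - 11*c/6


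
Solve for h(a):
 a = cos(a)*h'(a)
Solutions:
 h(a) = C1 + Integral(a/cos(a), a)


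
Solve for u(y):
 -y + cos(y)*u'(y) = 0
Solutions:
 u(y) = C1 + Integral(y/cos(y), y)


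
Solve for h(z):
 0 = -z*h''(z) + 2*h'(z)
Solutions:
 h(z) = C1 + C2*z^3


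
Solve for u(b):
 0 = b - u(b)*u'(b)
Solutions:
 u(b) = -sqrt(C1 + b^2)
 u(b) = sqrt(C1 + b^2)


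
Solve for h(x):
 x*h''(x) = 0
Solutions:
 h(x) = C1 + C2*x


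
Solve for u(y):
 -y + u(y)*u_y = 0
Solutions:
 u(y) = -sqrt(C1 + y^2)
 u(y) = sqrt(C1 + y^2)


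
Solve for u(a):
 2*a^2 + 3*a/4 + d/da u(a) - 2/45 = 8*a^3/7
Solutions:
 u(a) = C1 + 2*a^4/7 - 2*a^3/3 - 3*a^2/8 + 2*a/45


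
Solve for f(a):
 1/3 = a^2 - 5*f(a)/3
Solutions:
 f(a) = 3*a^2/5 - 1/5


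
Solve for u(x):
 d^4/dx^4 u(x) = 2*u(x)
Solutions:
 u(x) = C1*exp(-2^(1/4)*x) + C2*exp(2^(1/4)*x) + C3*sin(2^(1/4)*x) + C4*cos(2^(1/4)*x)


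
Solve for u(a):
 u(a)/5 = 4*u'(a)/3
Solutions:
 u(a) = C1*exp(3*a/20)


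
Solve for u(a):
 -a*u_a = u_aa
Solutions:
 u(a) = C1 + C2*erf(sqrt(2)*a/2)


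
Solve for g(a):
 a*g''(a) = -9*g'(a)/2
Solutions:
 g(a) = C1 + C2/a^(7/2)


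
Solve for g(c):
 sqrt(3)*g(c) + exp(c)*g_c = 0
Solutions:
 g(c) = C1*exp(sqrt(3)*exp(-c))


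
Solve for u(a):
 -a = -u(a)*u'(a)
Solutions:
 u(a) = -sqrt(C1 + a^2)
 u(a) = sqrt(C1 + a^2)


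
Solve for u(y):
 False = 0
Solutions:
 u(y) = C1 + zoo*y - 5*log(cos(3*y/4))/3


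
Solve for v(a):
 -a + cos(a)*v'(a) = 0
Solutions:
 v(a) = C1 + Integral(a/cos(a), a)


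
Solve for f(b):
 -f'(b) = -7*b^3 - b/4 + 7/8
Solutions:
 f(b) = C1 + 7*b^4/4 + b^2/8 - 7*b/8


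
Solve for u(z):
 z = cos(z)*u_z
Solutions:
 u(z) = C1 + Integral(z/cos(z), z)


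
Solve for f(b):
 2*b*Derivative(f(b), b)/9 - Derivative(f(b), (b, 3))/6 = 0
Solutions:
 f(b) = C1 + Integral(C2*airyai(6^(2/3)*b/3) + C3*airybi(6^(2/3)*b/3), b)


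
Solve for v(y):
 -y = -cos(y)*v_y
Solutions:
 v(y) = C1 + Integral(y/cos(y), y)


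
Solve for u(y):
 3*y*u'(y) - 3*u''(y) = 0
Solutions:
 u(y) = C1 + C2*erfi(sqrt(2)*y/2)


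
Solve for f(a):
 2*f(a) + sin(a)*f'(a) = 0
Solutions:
 f(a) = C1*(cos(a) + 1)/(cos(a) - 1)


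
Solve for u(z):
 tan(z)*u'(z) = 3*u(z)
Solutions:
 u(z) = C1*sin(z)^3


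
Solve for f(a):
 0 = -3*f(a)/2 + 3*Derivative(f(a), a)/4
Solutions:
 f(a) = C1*exp(2*a)


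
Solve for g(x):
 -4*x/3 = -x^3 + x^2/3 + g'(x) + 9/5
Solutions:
 g(x) = C1 + x^4/4 - x^3/9 - 2*x^2/3 - 9*x/5


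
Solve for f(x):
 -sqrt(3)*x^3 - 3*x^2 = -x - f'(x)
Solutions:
 f(x) = C1 + sqrt(3)*x^4/4 + x^3 - x^2/2


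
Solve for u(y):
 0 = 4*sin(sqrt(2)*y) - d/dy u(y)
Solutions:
 u(y) = C1 - 2*sqrt(2)*cos(sqrt(2)*y)


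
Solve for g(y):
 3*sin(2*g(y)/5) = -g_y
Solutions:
 3*y + 5*log(cos(2*g(y)/5) - 1)/4 - 5*log(cos(2*g(y)/5) + 1)/4 = C1


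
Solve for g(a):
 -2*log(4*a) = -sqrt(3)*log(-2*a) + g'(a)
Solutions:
 g(a) = C1 - a*(2 - sqrt(3))*log(a) + a*(-4*log(2) - sqrt(3) + sqrt(3)*log(2) + 2 + sqrt(3)*I*pi)


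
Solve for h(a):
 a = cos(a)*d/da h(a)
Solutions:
 h(a) = C1 + Integral(a/cos(a), a)


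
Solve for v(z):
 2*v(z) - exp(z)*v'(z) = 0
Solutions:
 v(z) = C1*exp(-2*exp(-z))


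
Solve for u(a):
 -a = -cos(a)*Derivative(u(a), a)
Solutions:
 u(a) = C1 + Integral(a/cos(a), a)


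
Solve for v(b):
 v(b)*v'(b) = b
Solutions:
 v(b) = -sqrt(C1 + b^2)
 v(b) = sqrt(C1 + b^2)


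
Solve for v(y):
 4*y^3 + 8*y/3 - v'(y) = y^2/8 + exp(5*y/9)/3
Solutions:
 v(y) = C1 + y^4 - y^3/24 + 4*y^2/3 - 3*exp(5*y/9)/5


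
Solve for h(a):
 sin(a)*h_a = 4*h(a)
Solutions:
 h(a) = C1*(cos(a)^2 - 2*cos(a) + 1)/(cos(a)^2 + 2*cos(a) + 1)


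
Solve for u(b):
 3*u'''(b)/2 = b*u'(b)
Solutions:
 u(b) = C1 + Integral(C2*airyai(2^(1/3)*3^(2/3)*b/3) + C3*airybi(2^(1/3)*3^(2/3)*b/3), b)


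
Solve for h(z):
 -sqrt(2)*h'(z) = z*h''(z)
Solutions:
 h(z) = C1 + C2*z^(1 - sqrt(2))


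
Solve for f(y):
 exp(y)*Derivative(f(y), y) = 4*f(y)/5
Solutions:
 f(y) = C1*exp(-4*exp(-y)/5)


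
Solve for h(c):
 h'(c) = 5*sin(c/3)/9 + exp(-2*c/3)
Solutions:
 h(c) = C1 - 5*cos(c/3)/3 - 3*exp(-2*c/3)/2


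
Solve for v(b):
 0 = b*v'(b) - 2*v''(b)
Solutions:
 v(b) = C1 + C2*erfi(b/2)


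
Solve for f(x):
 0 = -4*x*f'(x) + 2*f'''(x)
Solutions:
 f(x) = C1 + Integral(C2*airyai(2^(1/3)*x) + C3*airybi(2^(1/3)*x), x)


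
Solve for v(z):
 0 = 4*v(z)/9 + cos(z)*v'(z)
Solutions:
 v(z) = C1*(sin(z) - 1)^(2/9)/(sin(z) + 1)^(2/9)


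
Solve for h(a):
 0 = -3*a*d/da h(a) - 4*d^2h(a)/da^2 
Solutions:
 h(a) = C1 + C2*erf(sqrt(6)*a/4)


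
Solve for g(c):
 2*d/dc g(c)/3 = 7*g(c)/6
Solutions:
 g(c) = C1*exp(7*c/4)


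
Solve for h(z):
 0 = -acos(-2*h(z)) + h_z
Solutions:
 Integral(1/acos(-2*_y), (_y, h(z))) = C1 + z


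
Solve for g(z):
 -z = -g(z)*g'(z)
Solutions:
 g(z) = -sqrt(C1 + z^2)
 g(z) = sqrt(C1 + z^2)


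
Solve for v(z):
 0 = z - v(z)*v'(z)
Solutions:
 v(z) = -sqrt(C1 + z^2)
 v(z) = sqrt(C1 + z^2)


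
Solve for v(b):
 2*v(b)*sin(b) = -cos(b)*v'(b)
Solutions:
 v(b) = C1*cos(b)^2


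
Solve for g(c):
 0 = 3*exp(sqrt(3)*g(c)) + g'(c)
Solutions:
 g(c) = sqrt(3)*(2*log(1/(C1 + 3*c)) - log(3))/6


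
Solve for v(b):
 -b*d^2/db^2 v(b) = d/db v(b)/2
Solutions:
 v(b) = C1 + C2*sqrt(b)


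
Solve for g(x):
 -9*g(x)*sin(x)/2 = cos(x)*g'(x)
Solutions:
 g(x) = C1*cos(x)^(9/2)


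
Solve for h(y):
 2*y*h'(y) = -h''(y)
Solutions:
 h(y) = C1 + C2*erf(y)


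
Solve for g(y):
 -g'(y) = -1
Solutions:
 g(y) = C1 + y


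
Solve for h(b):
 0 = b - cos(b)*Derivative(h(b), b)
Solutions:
 h(b) = C1 + Integral(b/cos(b), b)


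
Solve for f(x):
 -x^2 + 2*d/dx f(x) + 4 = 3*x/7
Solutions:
 f(x) = C1 + x^3/6 + 3*x^2/28 - 2*x


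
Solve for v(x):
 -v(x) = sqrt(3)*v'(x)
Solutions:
 v(x) = C1*exp(-sqrt(3)*x/3)


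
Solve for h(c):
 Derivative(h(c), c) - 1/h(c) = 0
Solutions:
 h(c) = -sqrt(C1 + 2*c)
 h(c) = sqrt(C1 + 2*c)


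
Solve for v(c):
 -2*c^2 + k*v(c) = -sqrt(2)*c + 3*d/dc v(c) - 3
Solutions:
 v(c) = C1*exp(c*k/3) + 2*c^2/k - sqrt(2)*c/k + 12*c/k^2 - 3/k - 3*sqrt(2)/k^2 + 36/k^3


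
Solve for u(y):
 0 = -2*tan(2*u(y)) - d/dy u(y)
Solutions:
 u(y) = -asin(C1*exp(-4*y))/2 + pi/2
 u(y) = asin(C1*exp(-4*y))/2


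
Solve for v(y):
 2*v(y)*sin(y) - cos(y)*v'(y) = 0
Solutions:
 v(y) = C1/cos(y)^2


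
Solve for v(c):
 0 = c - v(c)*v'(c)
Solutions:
 v(c) = -sqrt(C1 + c^2)
 v(c) = sqrt(C1 + c^2)


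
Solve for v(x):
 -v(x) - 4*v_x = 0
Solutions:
 v(x) = C1*exp(-x/4)


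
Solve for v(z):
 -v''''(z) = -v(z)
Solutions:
 v(z) = C1*exp(-z) + C2*exp(z) + C3*sin(z) + C4*cos(z)


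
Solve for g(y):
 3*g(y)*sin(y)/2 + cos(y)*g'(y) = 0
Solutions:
 g(y) = C1*cos(y)^(3/2)


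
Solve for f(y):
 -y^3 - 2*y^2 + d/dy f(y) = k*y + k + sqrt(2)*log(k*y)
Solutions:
 f(y) = C1 + k*y^2/2 + y^4/4 + 2*y^3/3 + y*(k - sqrt(2)) + sqrt(2)*y*log(k*y)


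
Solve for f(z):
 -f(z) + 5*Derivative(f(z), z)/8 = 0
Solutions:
 f(z) = C1*exp(8*z/5)


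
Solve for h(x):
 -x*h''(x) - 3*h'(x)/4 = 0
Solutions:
 h(x) = C1 + C2*x^(1/4)


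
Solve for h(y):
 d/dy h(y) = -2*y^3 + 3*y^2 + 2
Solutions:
 h(y) = C1 - y^4/2 + y^3 + 2*y


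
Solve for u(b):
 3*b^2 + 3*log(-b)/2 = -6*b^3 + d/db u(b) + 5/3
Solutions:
 u(b) = C1 + 3*b^4/2 + b^3 + 3*b*log(-b)/2 - 19*b/6


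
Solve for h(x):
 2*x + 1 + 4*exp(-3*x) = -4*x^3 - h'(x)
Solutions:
 h(x) = C1 - x^4 - x^2 - x + 4*exp(-3*x)/3


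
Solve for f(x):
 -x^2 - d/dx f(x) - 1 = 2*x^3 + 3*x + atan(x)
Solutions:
 f(x) = C1 - x^4/2 - x^3/3 - 3*x^2/2 - x*atan(x) - x + log(x^2 + 1)/2


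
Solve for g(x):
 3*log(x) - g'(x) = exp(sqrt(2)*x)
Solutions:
 g(x) = C1 + 3*x*log(x) - 3*x - sqrt(2)*exp(sqrt(2)*x)/2


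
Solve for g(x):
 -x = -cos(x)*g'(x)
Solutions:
 g(x) = C1 + Integral(x/cos(x), x)


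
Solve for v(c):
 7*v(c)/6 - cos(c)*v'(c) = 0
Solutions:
 v(c) = C1*(sin(c) + 1)^(7/12)/(sin(c) - 1)^(7/12)


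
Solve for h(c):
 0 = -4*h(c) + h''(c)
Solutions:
 h(c) = C1*exp(-2*c) + C2*exp(2*c)


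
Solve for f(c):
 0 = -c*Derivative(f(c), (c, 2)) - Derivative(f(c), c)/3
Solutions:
 f(c) = C1 + C2*c^(2/3)


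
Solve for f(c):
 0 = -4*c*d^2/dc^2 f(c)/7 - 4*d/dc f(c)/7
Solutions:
 f(c) = C1 + C2*log(c)


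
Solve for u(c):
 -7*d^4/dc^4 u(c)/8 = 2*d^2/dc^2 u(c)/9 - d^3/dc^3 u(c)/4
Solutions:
 u(c) = C1 + C2*c + (C3*sin(sqrt(103)*c/21) + C4*cos(sqrt(103)*c/21))*exp(c/7)


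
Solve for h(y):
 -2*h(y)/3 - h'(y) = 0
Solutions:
 h(y) = C1*exp(-2*y/3)


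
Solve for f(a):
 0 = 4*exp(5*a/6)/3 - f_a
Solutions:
 f(a) = C1 + 8*exp(5*a/6)/5


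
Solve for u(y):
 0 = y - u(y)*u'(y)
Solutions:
 u(y) = -sqrt(C1 + y^2)
 u(y) = sqrt(C1 + y^2)


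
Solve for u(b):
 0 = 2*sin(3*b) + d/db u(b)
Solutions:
 u(b) = C1 + 2*cos(3*b)/3


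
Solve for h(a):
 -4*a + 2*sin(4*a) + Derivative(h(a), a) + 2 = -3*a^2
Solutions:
 h(a) = C1 - a^3 + 2*a^2 - 2*a + cos(4*a)/2


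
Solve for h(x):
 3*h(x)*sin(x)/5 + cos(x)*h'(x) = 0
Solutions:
 h(x) = C1*cos(x)^(3/5)


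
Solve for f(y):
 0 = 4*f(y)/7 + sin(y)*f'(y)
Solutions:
 f(y) = C1*(cos(y) + 1)^(2/7)/(cos(y) - 1)^(2/7)


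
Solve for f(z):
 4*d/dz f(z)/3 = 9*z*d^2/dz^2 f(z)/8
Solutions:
 f(z) = C1 + C2*z^(59/27)


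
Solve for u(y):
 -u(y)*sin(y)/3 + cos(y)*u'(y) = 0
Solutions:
 u(y) = C1/cos(y)^(1/3)


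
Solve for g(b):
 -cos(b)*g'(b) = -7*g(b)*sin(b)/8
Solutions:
 g(b) = C1/cos(b)^(7/8)


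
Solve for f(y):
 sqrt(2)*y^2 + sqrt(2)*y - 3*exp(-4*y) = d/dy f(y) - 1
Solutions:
 f(y) = C1 + sqrt(2)*y^3/3 + sqrt(2)*y^2/2 + y + 3*exp(-4*y)/4


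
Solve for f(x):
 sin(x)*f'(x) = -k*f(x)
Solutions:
 f(x) = C1*exp(k*(-log(cos(x) - 1) + log(cos(x) + 1))/2)


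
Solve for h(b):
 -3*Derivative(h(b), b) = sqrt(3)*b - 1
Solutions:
 h(b) = C1 - sqrt(3)*b^2/6 + b/3


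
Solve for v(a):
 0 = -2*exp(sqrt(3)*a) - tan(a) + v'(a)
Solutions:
 v(a) = C1 + 2*sqrt(3)*exp(sqrt(3)*a)/3 - log(cos(a))


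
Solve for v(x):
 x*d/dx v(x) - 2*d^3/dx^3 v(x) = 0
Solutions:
 v(x) = C1 + Integral(C2*airyai(2^(2/3)*x/2) + C3*airybi(2^(2/3)*x/2), x)


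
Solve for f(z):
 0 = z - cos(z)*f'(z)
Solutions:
 f(z) = C1 + Integral(z/cos(z), z)


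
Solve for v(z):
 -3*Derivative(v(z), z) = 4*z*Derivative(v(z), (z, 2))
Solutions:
 v(z) = C1 + C2*z^(1/4)


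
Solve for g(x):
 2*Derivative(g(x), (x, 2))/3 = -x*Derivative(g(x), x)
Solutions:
 g(x) = C1 + C2*erf(sqrt(3)*x/2)


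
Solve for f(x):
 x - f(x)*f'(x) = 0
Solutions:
 f(x) = -sqrt(C1 + x^2)
 f(x) = sqrt(C1 + x^2)


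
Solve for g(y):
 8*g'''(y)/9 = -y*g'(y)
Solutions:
 g(y) = C1 + Integral(C2*airyai(-3^(2/3)*y/2) + C3*airybi(-3^(2/3)*y/2), y)


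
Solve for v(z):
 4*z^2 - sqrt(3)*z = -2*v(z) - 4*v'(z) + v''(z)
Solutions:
 v(z) = C1*exp(z*(2 - sqrt(6))) + C2*exp(z*(2 + sqrt(6))) - 2*z^2 + sqrt(3)*z/2 + 8*z - 18 - sqrt(3)


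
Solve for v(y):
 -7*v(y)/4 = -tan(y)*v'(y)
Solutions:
 v(y) = C1*sin(y)^(7/4)


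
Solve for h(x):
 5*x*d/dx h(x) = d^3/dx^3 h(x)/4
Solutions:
 h(x) = C1 + Integral(C2*airyai(20^(1/3)*x) + C3*airybi(20^(1/3)*x), x)


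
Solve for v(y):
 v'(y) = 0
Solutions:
 v(y) = C1


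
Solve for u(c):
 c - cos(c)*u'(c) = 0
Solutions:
 u(c) = C1 + Integral(c/cos(c), c)


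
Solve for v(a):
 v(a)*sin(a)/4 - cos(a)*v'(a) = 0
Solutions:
 v(a) = C1/cos(a)^(1/4)


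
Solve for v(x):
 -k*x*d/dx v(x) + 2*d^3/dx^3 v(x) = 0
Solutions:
 v(x) = C1 + Integral(C2*airyai(2^(2/3)*k^(1/3)*x/2) + C3*airybi(2^(2/3)*k^(1/3)*x/2), x)


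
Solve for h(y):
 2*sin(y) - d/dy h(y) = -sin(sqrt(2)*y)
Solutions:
 h(y) = C1 - 2*cos(y) - sqrt(2)*cos(sqrt(2)*y)/2


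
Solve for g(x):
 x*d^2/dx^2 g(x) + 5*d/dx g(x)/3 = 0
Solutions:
 g(x) = C1 + C2/x^(2/3)


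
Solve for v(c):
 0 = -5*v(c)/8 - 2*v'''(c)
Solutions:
 v(c) = C3*exp(-2^(2/3)*5^(1/3)*c/4) + (C1*sin(2^(2/3)*sqrt(3)*5^(1/3)*c/8) + C2*cos(2^(2/3)*sqrt(3)*5^(1/3)*c/8))*exp(2^(2/3)*5^(1/3)*c/8)


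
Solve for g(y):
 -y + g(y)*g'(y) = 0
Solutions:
 g(y) = -sqrt(C1 + y^2)
 g(y) = sqrt(C1 + y^2)


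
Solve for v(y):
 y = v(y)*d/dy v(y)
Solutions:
 v(y) = -sqrt(C1 + y^2)
 v(y) = sqrt(C1 + y^2)


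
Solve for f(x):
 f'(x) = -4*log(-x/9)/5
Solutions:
 f(x) = C1 - 4*x*log(-x)/5 + 4*x*(1 + 2*log(3))/5


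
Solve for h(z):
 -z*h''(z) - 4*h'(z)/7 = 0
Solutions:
 h(z) = C1 + C2*z^(3/7)


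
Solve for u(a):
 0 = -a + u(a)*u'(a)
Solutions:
 u(a) = -sqrt(C1 + a^2)
 u(a) = sqrt(C1 + a^2)


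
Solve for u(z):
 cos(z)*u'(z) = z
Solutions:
 u(z) = C1 + Integral(z/cos(z), z)


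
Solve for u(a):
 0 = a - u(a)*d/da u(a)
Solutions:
 u(a) = -sqrt(C1 + a^2)
 u(a) = sqrt(C1 + a^2)


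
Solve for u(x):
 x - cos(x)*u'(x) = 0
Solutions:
 u(x) = C1 + Integral(x/cos(x), x)


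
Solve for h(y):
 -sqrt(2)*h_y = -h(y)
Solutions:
 h(y) = C1*exp(sqrt(2)*y/2)


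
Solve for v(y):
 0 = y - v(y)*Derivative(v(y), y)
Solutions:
 v(y) = -sqrt(C1 + y^2)
 v(y) = sqrt(C1 + y^2)


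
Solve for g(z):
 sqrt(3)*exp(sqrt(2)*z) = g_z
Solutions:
 g(z) = C1 + sqrt(6)*exp(sqrt(2)*z)/2


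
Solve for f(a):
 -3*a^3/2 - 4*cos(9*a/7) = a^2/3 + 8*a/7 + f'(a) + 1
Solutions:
 f(a) = C1 - 3*a^4/8 - a^3/9 - 4*a^2/7 - a - 28*sin(9*a/7)/9


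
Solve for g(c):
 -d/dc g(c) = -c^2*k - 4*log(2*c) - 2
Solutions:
 g(c) = C1 + c^3*k/3 + 4*c*log(c) - 2*c + c*log(16)


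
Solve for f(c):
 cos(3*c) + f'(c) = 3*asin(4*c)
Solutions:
 f(c) = C1 + 3*c*asin(4*c) + 3*sqrt(1 - 16*c^2)/4 - sin(3*c)/3


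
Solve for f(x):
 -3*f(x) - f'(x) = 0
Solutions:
 f(x) = C1*exp(-3*x)


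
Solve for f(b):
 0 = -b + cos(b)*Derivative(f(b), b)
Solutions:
 f(b) = C1 + Integral(b/cos(b), b)


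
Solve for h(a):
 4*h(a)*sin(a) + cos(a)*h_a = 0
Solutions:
 h(a) = C1*cos(a)^4


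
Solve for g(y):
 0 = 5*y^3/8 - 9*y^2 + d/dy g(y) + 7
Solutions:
 g(y) = C1 - 5*y^4/32 + 3*y^3 - 7*y


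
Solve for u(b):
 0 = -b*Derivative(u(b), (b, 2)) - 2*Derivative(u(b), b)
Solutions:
 u(b) = C1 + C2/b


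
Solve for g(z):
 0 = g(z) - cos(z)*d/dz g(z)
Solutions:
 g(z) = C1*sqrt(sin(z) + 1)/sqrt(sin(z) - 1)


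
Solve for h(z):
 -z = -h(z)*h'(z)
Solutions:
 h(z) = -sqrt(C1 + z^2)
 h(z) = sqrt(C1 + z^2)


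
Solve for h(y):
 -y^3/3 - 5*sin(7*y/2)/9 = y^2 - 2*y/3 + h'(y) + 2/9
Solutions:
 h(y) = C1 - y^4/12 - y^3/3 + y^2/3 - 2*y/9 + 10*cos(7*y/2)/63


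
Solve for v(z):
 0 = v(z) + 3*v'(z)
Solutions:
 v(z) = C1*exp(-z/3)


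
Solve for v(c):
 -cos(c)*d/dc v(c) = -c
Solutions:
 v(c) = C1 + Integral(c/cos(c), c)


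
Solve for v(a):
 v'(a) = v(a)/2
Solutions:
 v(a) = C1*exp(a/2)


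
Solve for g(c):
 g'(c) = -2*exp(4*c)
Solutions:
 g(c) = C1 - exp(4*c)/2


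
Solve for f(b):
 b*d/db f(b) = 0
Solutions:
 f(b) = C1


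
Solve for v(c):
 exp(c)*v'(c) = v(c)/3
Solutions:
 v(c) = C1*exp(-exp(-c)/3)


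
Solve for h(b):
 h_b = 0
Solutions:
 h(b) = C1


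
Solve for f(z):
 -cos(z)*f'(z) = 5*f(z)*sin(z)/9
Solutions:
 f(z) = C1*cos(z)^(5/9)


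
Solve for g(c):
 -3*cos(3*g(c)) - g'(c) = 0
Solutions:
 g(c) = -asin((C1 + exp(18*c))/(C1 - exp(18*c)))/3 + pi/3
 g(c) = asin((C1 + exp(18*c))/(C1 - exp(18*c)))/3


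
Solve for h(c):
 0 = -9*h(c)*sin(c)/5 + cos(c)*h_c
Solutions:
 h(c) = C1/cos(c)^(9/5)


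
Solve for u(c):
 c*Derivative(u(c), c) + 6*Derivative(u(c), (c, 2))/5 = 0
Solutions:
 u(c) = C1 + C2*erf(sqrt(15)*c/6)


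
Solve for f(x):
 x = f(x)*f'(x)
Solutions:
 f(x) = -sqrt(C1 + x^2)
 f(x) = sqrt(C1 + x^2)


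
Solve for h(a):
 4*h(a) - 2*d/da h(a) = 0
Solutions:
 h(a) = C1*exp(2*a)


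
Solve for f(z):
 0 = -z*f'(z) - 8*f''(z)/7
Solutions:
 f(z) = C1 + C2*erf(sqrt(7)*z/4)


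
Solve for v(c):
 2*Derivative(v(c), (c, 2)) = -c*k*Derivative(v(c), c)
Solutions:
 v(c) = Piecewise((-sqrt(pi)*C1*erf(c*sqrt(k)/2)/sqrt(k) - C2, (k > 0) | (k < 0)), (-C1*c - C2, True))


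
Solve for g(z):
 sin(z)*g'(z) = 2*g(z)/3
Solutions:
 g(z) = C1*(cos(z) - 1)^(1/3)/(cos(z) + 1)^(1/3)


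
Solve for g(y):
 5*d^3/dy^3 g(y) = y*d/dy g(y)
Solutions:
 g(y) = C1 + Integral(C2*airyai(5^(2/3)*y/5) + C3*airybi(5^(2/3)*y/5), y)


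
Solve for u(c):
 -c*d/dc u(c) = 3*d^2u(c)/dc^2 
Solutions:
 u(c) = C1 + C2*erf(sqrt(6)*c/6)


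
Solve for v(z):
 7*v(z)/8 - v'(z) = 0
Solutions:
 v(z) = C1*exp(7*z/8)


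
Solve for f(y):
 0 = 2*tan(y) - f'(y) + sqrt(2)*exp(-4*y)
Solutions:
 f(y) = C1 + log(tan(y)^2 + 1) - sqrt(2)*exp(-4*y)/4


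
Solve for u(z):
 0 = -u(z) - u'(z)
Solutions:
 u(z) = C1*exp(-z)


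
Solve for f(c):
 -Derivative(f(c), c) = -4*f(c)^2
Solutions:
 f(c) = -1/(C1 + 4*c)


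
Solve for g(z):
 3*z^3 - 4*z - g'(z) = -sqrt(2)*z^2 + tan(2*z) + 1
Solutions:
 g(z) = C1 + 3*z^4/4 + sqrt(2)*z^3/3 - 2*z^2 - z + log(cos(2*z))/2


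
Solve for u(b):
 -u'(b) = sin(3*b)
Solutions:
 u(b) = C1 + cos(3*b)/3


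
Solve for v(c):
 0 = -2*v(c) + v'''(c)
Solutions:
 v(c) = C3*exp(2^(1/3)*c) + (C1*sin(2^(1/3)*sqrt(3)*c/2) + C2*cos(2^(1/3)*sqrt(3)*c/2))*exp(-2^(1/3)*c/2)


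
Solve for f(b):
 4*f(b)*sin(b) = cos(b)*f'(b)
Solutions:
 f(b) = C1/cos(b)^4


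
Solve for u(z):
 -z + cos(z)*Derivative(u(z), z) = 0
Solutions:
 u(z) = C1 + Integral(z/cos(z), z)


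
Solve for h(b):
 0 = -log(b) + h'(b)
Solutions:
 h(b) = C1 + b*log(b) - b


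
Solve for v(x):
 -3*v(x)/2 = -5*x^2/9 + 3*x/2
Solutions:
 v(x) = x*(10*x - 27)/27


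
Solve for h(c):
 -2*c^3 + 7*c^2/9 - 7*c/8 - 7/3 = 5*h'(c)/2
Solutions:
 h(c) = C1 - c^4/5 + 14*c^3/135 - 7*c^2/40 - 14*c/15


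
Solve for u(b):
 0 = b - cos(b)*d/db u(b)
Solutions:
 u(b) = C1 + Integral(b/cos(b), b)


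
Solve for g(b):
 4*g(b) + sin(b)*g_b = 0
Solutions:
 g(b) = C1*(cos(b)^2 + 2*cos(b) + 1)/(cos(b)^2 - 2*cos(b) + 1)


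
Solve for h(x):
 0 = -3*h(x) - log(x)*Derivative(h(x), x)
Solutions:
 h(x) = C1*exp(-3*li(x))


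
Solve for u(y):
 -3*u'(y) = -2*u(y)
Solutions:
 u(y) = C1*exp(2*y/3)


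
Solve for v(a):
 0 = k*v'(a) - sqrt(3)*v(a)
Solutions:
 v(a) = C1*exp(sqrt(3)*a/k)


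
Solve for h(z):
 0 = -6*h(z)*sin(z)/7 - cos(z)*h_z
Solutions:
 h(z) = C1*cos(z)^(6/7)


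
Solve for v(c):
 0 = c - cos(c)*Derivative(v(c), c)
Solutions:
 v(c) = C1 + Integral(c/cos(c), c)


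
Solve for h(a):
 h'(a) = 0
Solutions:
 h(a) = C1


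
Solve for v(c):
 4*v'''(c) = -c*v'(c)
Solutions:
 v(c) = C1 + Integral(C2*airyai(-2^(1/3)*c/2) + C3*airybi(-2^(1/3)*c/2), c)


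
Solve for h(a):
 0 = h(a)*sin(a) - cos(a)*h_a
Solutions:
 h(a) = C1/cos(a)


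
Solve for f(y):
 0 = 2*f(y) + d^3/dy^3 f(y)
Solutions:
 f(y) = C3*exp(-2^(1/3)*y) + (C1*sin(2^(1/3)*sqrt(3)*y/2) + C2*cos(2^(1/3)*sqrt(3)*y/2))*exp(2^(1/3)*y/2)


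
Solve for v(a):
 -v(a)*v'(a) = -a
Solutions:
 v(a) = -sqrt(C1 + a^2)
 v(a) = sqrt(C1 + a^2)


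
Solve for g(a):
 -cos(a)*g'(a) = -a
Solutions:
 g(a) = C1 + Integral(a/cos(a), a)


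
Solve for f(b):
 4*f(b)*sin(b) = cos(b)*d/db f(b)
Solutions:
 f(b) = C1/cos(b)^4


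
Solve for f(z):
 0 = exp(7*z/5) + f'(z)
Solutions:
 f(z) = C1 - 5*exp(7*z/5)/7


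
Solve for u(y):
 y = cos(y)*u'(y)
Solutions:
 u(y) = C1 + Integral(y/cos(y), y)


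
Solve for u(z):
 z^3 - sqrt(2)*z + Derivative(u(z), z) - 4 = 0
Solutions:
 u(z) = C1 - z^4/4 + sqrt(2)*z^2/2 + 4*z


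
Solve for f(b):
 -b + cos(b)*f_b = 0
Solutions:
 f(b) = C1 + Integral(b/cos(b), b)


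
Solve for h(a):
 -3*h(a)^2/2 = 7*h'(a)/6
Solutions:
 h(a) = 7/(C1 + 9*a)


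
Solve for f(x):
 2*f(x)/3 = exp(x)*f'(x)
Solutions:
 f(x) = C1*exp(-2*exp(-x)/3)


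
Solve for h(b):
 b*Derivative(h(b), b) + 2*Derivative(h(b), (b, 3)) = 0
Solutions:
 h(b) = C1 + Integral(C2*airyai(-2^(2/3)*b/2) + C3*airybi(-2^(2/3)*b/2), b)


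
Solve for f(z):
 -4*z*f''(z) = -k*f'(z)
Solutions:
 f(z) = C1 + z^(re(k)/4 + 1)*(C2*sin(log(z)*Abs(im(k))/4) + C3*cos(log(z)*im(k)/4))


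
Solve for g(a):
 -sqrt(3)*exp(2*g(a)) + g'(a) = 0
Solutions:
 g(a) = log(-sqrt(-1/(C1 + sqrt(3)*a))) - log(2)/2
 g(a) = log(-1/(C1 + sqrt(3)*a))/2 - log(2)/2


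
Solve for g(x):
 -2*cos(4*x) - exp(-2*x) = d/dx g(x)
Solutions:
 g(x) = C1 - sin(4*x)/2 + exp(-2*x)/2


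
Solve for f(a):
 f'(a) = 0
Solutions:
 f(a) = C1


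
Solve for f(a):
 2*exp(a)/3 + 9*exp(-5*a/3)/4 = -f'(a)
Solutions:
 f(a) = C1 - 2*exp(a)/3 + 27*exp(-5*a/3)/20


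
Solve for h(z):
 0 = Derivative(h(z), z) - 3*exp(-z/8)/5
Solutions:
 h(z) = C1 - 24*exp(-z/8)/5


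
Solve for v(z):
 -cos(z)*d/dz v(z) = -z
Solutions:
 v(z) = C1 + Integral(z/cos(z), z)


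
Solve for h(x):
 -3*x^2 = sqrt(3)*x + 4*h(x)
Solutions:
 h(x) = x*(-3*x - sqrt(3))/4


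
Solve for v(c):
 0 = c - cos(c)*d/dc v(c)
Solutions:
 v(c) = C1 + Integral(c/cos(c), c)


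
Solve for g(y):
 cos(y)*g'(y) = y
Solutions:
 g(y) = C1 + Integral(y/cos(y), y)


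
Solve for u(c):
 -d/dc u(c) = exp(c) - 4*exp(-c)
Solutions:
 u(c) = C1 - exp(c) - 4*exp(-c)


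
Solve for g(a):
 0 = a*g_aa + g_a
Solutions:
 g(a) = C1 + C2*log(a)


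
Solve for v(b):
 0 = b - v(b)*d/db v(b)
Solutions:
 v(b) = -sqrt(C1 + b^2)
 v(b) = sqrt(C1 + b^2)


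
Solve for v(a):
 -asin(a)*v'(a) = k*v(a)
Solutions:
 v(a) = C1*exp(-k*Integral(1/asin(a), a))


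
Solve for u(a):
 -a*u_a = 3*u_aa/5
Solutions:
 u(a) = C1 + C2*erf(sqrt(30)*a/6)


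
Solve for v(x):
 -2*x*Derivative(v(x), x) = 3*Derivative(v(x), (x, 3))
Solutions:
 v(x) = C1 + Integral(C2*airyai(-2^(1/3)*3^(2/3)*x/3) + C3*airybi(-2^(1/3)*3^(2/3)*x/3), x)


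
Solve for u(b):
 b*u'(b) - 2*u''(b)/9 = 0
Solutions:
 u(b) = C1 + C2*erfi(3*b/2)


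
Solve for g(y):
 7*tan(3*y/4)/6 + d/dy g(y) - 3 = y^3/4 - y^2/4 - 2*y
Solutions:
 g(y) = C1 + y^4/16 - y^3/12 - y^2 + 3*y + 14*log(cos(3*y/4))/9


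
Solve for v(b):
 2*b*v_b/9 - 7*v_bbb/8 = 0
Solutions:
 v(b) = C1 + Integral(C2*airyai(2*294^(1/3)*b/21) + C3*airybi(2*294^(1/3)*b/21), b)


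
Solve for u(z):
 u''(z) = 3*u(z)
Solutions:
 u(z) = C1*exp(-sqrt(3)*z) + C2*exp(sqrt(3)*z)


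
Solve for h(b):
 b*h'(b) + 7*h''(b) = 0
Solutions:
 h(b) = C1 + C2*erf(sqrt(14)*b/14)


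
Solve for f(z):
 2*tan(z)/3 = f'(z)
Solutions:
 f(z) = C1 - 2*log(cos(z))/3


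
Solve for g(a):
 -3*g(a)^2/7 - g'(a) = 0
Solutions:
 g(a) = 7/(C1 + 3*a)


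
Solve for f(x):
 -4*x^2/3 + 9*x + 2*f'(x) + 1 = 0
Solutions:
 f(x) = C1 + 2*x^3/9 - 9*x^2/4 - x/2


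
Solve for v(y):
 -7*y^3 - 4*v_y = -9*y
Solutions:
 v(y) = C1 - 7*y^4/16 + 9*y^2/8


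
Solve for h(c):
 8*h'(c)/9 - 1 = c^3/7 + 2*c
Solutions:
 h(c) = C1 + 9*c^4/224 + 9*c^2/8 + 9*c/8


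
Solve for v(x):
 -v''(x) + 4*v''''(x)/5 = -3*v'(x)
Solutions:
 v(x) = C1 + C2*exp(15^(1/3)*x*(15^(1/3)/(sqrt(714) + 27)^(1/3) + (sqrt(714) + 27)^(1/3))/12)*sin(3^(1/6)*5^(1/3)*x*(-3^(2/3)*(sqrt(714) + 27)^(1/3) + 3*5^(1/3)/(sqrt(714) + 27)^(1/3))/12) + C3*exp(15^(1/3)*x*(15^(1/3)/(sqrt(714) + 27)^(1/3) + (sqrt(714) + 27)^(1/3))/12)*cos(3^(1/6)*5^(1/3)*x*(-3^(2/3)*(sqrt(714) + 27)^(1/3) + 3*5^(1/3)/(sqrt(714) + 27)^(1/3))/12) + C4*exp(-15^(1/3)*x*(15^(1/3)/(sqrt(714) + 27)^(1/3) + (sqrt(714) + 27)^(1/3))/6)


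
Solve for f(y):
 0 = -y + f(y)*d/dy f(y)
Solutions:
 f(y) = -sqrt(C1 + y^2)
 f(y) = sqrt(C1 + y^2)


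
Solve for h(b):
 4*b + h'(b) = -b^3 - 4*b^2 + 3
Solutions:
 h(b) = C1 - b^4/4 - 4*b^3/3 - 2*b^2 + 3*b


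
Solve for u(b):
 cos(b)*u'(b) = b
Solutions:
 u(b) = C1 + Integral(b/cos(b), b)


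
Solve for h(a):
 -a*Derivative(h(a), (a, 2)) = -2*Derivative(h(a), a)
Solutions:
 h(a) = C1 + C2*a^3


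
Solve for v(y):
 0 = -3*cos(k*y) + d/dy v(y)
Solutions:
 v(y) = C1 + 3*sin(k*y)/k


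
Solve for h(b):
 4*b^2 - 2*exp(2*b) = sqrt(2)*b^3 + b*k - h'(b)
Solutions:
 h(b) = C1 + sqrt(2)*b^4/4 - 4*b^3/3 + b^2*k/2 + exp(2*b)


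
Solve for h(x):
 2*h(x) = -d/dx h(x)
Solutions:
 h(x) = C1*exp(-2*x)


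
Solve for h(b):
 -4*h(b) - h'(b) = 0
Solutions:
 h(b) = C1*exp(-4*b)


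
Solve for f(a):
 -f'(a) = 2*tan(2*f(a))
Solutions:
 f(a) = -asin(C1*exp(-4*a))/2 + pi/2
 f(a) = asin(C1*exp(-4*a))/2


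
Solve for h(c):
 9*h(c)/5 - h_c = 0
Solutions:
 h(c) = C1*exp(9*c/5)


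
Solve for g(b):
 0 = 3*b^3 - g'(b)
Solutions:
 g(b) = C1 + 3*b^4/4


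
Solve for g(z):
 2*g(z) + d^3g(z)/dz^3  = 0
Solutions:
 g(z) = C3*exp(-2^(1/3)*z) + (C1*sin(2^(1/3)*sqrt(3)*z/2) + C2*cos(2^(1/3)*sqrt(3)*z/2))*exp(2^(1/3)*z/2)


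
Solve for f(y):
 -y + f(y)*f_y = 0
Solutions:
 f(y) = -sqrt(C1 + y^2)
 f(y) = sqrt(C1 + y^2)


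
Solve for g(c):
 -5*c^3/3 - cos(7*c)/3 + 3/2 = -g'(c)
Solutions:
 g(c) = C1 + 5*c^4/12 - 3*c/2 + sin(7*c)/21


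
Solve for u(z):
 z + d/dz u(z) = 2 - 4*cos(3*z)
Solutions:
 u(z) = C1 - z^2/2 + 2*z - 4*sin(3*z)/3


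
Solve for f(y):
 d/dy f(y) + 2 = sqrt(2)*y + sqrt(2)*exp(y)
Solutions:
 f(y) = C1 + sqrt(2)*y^2/2 - 2*y + sqrt(2)*exp(y)


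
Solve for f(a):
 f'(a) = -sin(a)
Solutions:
 f(a) = C1 + cos(a)


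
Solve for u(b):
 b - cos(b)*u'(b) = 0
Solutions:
 u(b) = C1 + Integral(b/cos(b), b)


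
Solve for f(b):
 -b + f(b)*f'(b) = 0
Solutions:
 f(b) = -sqrt(C1 + b^2)
 f(b) = sqrt(C1 + b^2)


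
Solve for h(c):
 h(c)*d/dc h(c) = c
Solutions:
 h(c) = -sqrt(C1 + c^2)
 h(c) = sqrt(C1 + c^2)
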